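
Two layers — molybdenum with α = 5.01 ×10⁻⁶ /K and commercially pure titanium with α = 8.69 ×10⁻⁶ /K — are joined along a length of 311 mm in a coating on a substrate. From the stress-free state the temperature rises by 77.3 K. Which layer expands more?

α(molybdenum) = 5.01×10⁻⁶/K vs α(commercially pure titanium) = 8.69×10⁻⁶/K.
Higher α expands more for the same ΔT: commercially pure titanium.

commercially pure titanium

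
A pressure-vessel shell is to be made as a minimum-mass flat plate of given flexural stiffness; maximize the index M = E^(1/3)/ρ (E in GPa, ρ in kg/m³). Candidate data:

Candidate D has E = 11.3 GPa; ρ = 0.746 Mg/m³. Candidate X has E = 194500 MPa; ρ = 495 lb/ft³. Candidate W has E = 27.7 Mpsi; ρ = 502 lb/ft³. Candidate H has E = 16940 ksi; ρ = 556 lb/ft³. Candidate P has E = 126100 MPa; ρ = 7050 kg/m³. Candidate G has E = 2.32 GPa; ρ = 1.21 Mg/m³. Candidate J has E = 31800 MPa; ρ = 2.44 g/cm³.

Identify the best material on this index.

candidate D

Normalizing units and computing the index:
  candidate D: E = 11.30 GPa, ρ = 746.0 kg/m³
  candidate X: E = 194.5 GPa, ρ = 7929 kg/m³
  candidate W: E = 191.0 GPa, ρ = 8041 kg/m³
  candidate H: E = 116.8 GPa, ρ = 8906 kg/m³
  candidate P: E = 126.1 GPa, ρ = 7050 kg/m³
  candidate G: E = 2.320 GPa, ρ = 1210 kg/m³
  candidate J: E = 31.80 GPa, ρ = 2440 kg/m³
  candidate D: M = 3.01×10⁻³
  candidate J: M = 1.30×10⁻³
  candidate G: M = 1.09×10⁻³
  candidate X: M = 0.731×10⁻³
  candidate W: M = 0.716×10⁻³
  candidate P: M = 0.711×10⁻³
  candidate H: M = 0.549×10⁻³
Candidate D has the largest M.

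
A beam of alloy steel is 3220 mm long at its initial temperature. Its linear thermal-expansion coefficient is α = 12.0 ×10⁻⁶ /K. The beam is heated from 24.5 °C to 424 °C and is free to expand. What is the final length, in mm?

3235.4 mm

ΔT = 424 − 24.5 = 399.5 K.
ΔL = α·L₀·ΔT = 12.0×10⁻⁶ × 3220 mm × 399.5 K = 15.4 mm.
L = L₀ + ΔL = 3220 + 15.4 = 3235.4 mm.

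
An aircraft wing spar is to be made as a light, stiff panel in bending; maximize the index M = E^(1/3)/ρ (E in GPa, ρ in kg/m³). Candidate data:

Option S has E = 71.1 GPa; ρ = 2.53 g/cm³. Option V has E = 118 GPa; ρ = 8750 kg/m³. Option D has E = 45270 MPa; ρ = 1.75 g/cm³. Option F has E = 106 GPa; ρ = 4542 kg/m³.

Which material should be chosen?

option D

Putting every candidate on a common basis:
  option S: E = 71.10 GPa, ρ = 2530 kg/m³
  option V: E = 118.0 GPa, ρ = 8750 kg/m³
  option D: E = 45.27 GPa, ρ = 1750 kg/m³
  option F: E = 106.0 GPa, ρ = 4542 kg/m³
  option D: M = 2.04×10⁻³
  option S: M = 1.64×10⁻³
  option F: M = 1.04×10⁻³
  option V: M = 0.561×10⁻³
The maximum is for option D.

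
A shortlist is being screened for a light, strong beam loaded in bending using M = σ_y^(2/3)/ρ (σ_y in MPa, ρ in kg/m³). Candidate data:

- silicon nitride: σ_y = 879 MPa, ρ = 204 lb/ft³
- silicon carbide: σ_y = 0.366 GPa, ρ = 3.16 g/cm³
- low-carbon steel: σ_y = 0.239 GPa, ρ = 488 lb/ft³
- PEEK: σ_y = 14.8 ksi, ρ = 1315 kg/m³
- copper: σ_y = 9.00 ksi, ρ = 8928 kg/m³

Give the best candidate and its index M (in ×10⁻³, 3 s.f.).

silicon nitride, M = 28.1×10⁻³

In SI units:
  silicon nitride: σ_y = 879.0 MPa, ρ = 3268 kg/m³
  silicon carbide: σ_y = 366.0 MPa, ρ = 3160 kg/m³
  low-carbon steel: σ_y = 239.0 MPa, ρ = 7817 kg/m³
  PEEK: σ_y = 102.0 MPa, ρ = 1315 kg/m³
  copper: σ_y = 62.05 MPa, ρ = 8928 kg/m³
  silicon nitride: M = 28.1×10⁻³
  PEEK: M = 16.6×10⁻³
  silicon carbide: M = 16.2×10⁻³
  low-carbon steel: M = 4.93×10⁻³
  copper: M = 1.76×10⁻³
Silicon nitride has the largest M.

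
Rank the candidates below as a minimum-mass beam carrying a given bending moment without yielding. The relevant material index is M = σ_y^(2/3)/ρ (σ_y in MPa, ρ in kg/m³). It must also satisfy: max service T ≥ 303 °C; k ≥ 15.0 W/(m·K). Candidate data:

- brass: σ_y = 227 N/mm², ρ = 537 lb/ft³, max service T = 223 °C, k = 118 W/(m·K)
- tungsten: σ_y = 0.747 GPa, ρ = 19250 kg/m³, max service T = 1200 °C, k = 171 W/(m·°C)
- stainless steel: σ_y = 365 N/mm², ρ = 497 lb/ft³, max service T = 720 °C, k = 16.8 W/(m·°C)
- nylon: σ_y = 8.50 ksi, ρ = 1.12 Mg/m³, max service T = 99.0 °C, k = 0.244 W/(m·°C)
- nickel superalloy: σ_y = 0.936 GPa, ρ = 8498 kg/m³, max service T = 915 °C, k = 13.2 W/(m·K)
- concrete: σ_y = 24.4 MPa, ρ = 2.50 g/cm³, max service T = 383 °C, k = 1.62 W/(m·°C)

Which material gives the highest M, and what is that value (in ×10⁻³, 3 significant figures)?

stainless steel, M = 6.42×10⁻³

Screen on constraints: max service T ≥ 303 °C; k ≥ 15.0 W/(m·K). Survivors: tungsten, stainless steel.
Convert each candidate to consistent units, then evaluate M:
  tungsten: σ_y = 747.0 MPa, ρ = 19250 kg/m³
  stainless steel: σ_y = 365.0 MPa, ρ = 7961 kg/m³
  stainless steel: M = 6.42×10⁻³
  tungsten: M = 4.28×10⁻³
The maximum is for stainless steel.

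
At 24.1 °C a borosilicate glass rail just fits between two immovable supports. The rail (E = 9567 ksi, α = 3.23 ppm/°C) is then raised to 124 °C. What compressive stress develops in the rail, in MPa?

21.3 MPa

E = 9567 ksi = 65.96 GPa.
ΔT = 99.90 K. Constrained thermal stress σ = E·α·ΔT = 65.96×10³ MPa × 3.23×10⁻⁶ × 99.90 = 21.3 MPa (compressive).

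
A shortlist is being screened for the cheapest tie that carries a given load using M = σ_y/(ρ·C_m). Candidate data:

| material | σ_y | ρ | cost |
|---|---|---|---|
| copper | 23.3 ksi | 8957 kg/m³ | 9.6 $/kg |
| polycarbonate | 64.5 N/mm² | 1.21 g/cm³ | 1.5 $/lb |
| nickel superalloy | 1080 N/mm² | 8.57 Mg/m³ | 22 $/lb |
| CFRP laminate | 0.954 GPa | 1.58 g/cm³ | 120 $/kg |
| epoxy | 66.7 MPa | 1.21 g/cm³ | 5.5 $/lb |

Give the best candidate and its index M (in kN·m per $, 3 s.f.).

polycarbonate, M = 16.1 kN·m per $

Convert each candidate to consistent units, then evaluate M:
  copper: σ_y = 160.6 MPa, ρ = 8957 kg/m³, cost = 9.600 $/kg
  polycarbonate: σ_y = 64.50 MPa, ρ = 1210 kg/m³, cost = 3.307 $/kg
  nickel superalloy: σ_y = 1080 MPa, ρ = 8570 kg/m³, cost = 48.50 $/kg
  CFRP laminate: σ_y = 954.0 MPa, ρ = 1580 kg/m³, cost = 120.0 $/kg
  epoxy: σ_y = 66.70 MPa, ρ = 1210 kg/m³, cost = 12.13 $/kg
  polycarbonate: M = 16.1 kN·m per $
  CFRP laminate: M = 5.03 kN·m per $
  epoxy: M = 4.55 kN·m per $
  nickel superalloy: M = 2.60 kN·m per $
  copper: M = 1.87 kN·m per $
The maximum is for polycarbonate.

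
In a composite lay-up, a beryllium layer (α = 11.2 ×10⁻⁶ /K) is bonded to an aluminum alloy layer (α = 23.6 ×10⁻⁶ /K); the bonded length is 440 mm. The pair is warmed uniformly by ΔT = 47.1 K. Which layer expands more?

aluminum alloy

α(beryllium) = 11.2×10⁻⁶/K vs α(aluminum alloy) = 23.6×10⁻⁶/K.
Higher α expands more for the same ΔT: aluminum alloy.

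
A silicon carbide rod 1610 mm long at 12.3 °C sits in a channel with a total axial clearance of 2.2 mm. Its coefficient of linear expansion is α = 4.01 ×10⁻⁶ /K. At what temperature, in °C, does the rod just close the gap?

353 °C

α·L₀·ΔT = 2.2 mm ⇒ ΔT = 2.2 / (4.01×10⁻⁶ × 1610.0) = 340.8 K.
T = 12.3 + 340.8 = 353.1 °C.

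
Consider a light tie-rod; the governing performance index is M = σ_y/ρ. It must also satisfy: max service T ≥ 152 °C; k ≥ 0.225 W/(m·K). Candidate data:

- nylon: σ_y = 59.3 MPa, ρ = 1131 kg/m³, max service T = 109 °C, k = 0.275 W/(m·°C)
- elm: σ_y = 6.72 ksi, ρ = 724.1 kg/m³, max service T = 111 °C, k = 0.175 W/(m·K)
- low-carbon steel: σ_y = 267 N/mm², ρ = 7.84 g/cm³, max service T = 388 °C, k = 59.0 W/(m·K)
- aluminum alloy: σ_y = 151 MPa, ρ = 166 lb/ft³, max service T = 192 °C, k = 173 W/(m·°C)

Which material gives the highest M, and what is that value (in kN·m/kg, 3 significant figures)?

aluminum alloy, M = 56.8 kN·m/kg

Screen on constraints: max service T ≥ 152 °C; k ≥ 0.225 W/(m·K). Survivors: low-carbon steel, aluminum alloy.
Normalizing units and computing the index:
  low-carbon steel: σ_y = 267.0 MPa, ρ = 7840 kg/m³
  aluminum alloy: σ_y = 151.0 MPa, ρ = 2659 kg/m³
  aluminum alloy: M = 56.8 kN·m/kg
  low-carbon steel: M = 34.1 kN·m/kg
The maximum is for aluminum alloy.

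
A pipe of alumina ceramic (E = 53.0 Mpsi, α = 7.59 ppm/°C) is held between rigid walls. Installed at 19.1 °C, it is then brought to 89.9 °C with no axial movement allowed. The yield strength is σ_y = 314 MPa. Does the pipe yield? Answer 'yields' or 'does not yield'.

does not yield

E = 53.0 Mpsi = 365.4 GPa.
ΔT = 70.80 K. Constrained thermal stress σ = E·α·ΔT = 365.4×10³ MPa × 7.59×10⁻⁶ × 70.80 = 196 MPa (compressive).
Compare to σ_y = 314 MPa: σ < σ_y, so it does not yield.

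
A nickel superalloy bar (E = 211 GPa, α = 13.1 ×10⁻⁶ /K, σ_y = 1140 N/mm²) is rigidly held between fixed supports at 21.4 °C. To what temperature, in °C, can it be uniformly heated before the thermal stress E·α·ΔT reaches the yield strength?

σ_y = 1140 N/mm² = 1140 MPa.
E·α·ΔT = 1140 MPa ⇒ ΔT = 1140 / (211.0×10³ × 13.1×10⁻⁶) = 412.4 K.
T = 21.4 + 412.4 = 433.8 °C.

434 °C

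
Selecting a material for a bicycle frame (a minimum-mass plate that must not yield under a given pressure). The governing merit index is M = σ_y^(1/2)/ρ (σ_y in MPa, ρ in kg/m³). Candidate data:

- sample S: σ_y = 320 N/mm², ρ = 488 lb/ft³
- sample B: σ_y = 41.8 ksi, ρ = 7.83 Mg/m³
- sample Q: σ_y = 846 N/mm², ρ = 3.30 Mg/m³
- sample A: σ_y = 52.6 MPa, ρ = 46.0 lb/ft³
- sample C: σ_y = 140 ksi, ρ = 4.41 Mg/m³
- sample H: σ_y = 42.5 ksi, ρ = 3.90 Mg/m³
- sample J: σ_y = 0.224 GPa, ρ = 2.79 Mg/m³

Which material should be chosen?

In SI units:
  sample S: σ_y = 320.0 MPa, ρ = 7817 kg/m³
  sample B: σ_y = 288.2 MPa, ρ = 7830 kg/m³
  sample Q: σ_y = 846.0 MPa, ρ = 3300 kg/m³
  sample A: σ_y = 52.60 MPa, ρ = 736.8 kg/m³
  sample C: σ_y = 965.3 MPa, ρ = 4410 kg/m³
  sample H: σ_y = 293.0 MPa, ρ = 3900 kg/m³
  sample J: σ_y = 224.0 MPa, ρ = 2790 kg/m³
  sample A: M = 9.84×10⁻³
  sample Q: M = 8.81×10⁻³
  sample C: M = 7.05×10⁻³
  sample J: M = 5.36×10⁻³
  sample H: M = 4.39×10⁻³
  sample S: M = 2.29×10⁻³
  sample B: M = 2.17×10⁻³
Sample A ranks first.

sample A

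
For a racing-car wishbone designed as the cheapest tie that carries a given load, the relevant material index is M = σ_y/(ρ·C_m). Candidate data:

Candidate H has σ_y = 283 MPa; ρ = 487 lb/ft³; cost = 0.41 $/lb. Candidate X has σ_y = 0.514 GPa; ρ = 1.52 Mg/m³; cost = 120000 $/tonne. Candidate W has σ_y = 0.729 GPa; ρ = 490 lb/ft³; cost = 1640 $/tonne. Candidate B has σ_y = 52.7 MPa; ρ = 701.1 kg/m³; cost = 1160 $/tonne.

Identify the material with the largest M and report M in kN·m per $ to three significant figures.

Convert each candidate to consistent units, then evaluate M:
  candidate H: σ_y = 283.0 MPa, ρ = 7801 kg/m³, cost = 0.9039 $/kg
  candidate X: σ_y = 514.0 MPa, ρ = 1520 kg/m³, cost = 120.0 $/kg
  candidate W: σ_y = 729.0 MPa, ρ = 7849 kg/m³, cost = 1.640 $/kg
  candidate B: σ_y = 52.70 MPa, ρ = 701.1 kg/m³, cost = 1.160 $/kg
  candidate B: M = 64.8 kN·m per $
  candidate W: M = 56.6 kN·m per $
  candidate H: M = 40.1 kN·m per $
  candidate X: M = 2.82 kN·m per $
Highest index: candidate B.

candidate B, M = 64.8 kN·m per $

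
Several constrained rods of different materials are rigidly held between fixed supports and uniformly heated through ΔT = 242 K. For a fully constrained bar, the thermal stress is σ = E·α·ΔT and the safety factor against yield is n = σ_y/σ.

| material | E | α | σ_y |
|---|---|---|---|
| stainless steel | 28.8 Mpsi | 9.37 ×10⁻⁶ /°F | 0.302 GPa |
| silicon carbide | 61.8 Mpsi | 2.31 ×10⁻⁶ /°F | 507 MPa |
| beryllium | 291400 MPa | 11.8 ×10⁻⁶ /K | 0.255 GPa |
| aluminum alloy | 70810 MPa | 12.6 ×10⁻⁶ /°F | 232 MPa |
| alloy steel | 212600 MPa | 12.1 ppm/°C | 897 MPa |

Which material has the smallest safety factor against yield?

With everything in SI (GPa, ×10⁻⁶/K, MPa):
  stainless steel: E = 198.6, α = 16.9, σ_y = 302.0 → σ = 810 MPa, n = 0.373
  silicon carbide: E = 426.1, α = 4.16, σ_y = 507.0 → σ = 429 MPa, n = 1.18
  beryllium: E = 291.4, α = 11.8, σ_y = 255.0 → σ = 832 MPa, n = 0.306
  aluminum alloy: E = 70.81, α = 22.7, σ_y = 232.0 → σ = 389 MPa, n = 0.597
  alloy steel: E = 212.6, α = 12.1, σ_y = 897.0 → σ = 623 MPa, n = 1.44
The minimum is beryllium at n = 0.306.

beryllium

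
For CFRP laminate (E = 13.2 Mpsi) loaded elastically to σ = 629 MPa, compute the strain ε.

6.91×10⁻³

E = 13.2 Mpsi = 91.01 GPa = 91010 MPa.
ε = σ/E = 629 / 91010 = 6.91×10⁻³.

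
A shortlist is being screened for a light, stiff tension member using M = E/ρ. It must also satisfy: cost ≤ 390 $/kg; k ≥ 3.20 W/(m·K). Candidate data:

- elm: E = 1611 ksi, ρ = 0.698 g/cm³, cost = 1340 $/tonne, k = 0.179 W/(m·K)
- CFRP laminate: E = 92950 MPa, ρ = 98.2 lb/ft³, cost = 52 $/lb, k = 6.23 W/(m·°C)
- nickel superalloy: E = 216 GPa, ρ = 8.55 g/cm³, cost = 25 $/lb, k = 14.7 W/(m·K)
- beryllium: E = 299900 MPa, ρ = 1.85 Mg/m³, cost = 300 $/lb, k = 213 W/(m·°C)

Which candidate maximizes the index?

Screen on constraints: cost ≤ 390 $/kg; k ≥ 3.20 W/(m·K). Survivors: CFRP laminate, nickel superalloy.
In SI units:
  CFRP laminate: E = 92.95 GPa, ρ = 1573 kg/m³
  nickel superalloy: E = 216.0 GPa, ρ = 8550 kg/m³
  CFRP laminate: M = 59.1 MN·m/kg
  nickel superalloy: M = 25.3 MN·m/kg
Highest index: CFRP laminate.

CFRP laminate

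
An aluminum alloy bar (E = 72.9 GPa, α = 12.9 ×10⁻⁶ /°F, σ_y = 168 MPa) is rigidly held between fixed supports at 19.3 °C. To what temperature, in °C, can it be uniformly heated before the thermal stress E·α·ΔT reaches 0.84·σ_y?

α = 12.9×10⁻⁶/°F × 9/5 = 23.2×10⁻⁶/K.
E·α·ΔT = 141.1 MPa ⇒ ΔT = 141.1 / (72.90×10³ × 23.2×10⁻⁶) = 83.37 K.
T = 19.3 + 83.37 = 102.7 °C.

103 °C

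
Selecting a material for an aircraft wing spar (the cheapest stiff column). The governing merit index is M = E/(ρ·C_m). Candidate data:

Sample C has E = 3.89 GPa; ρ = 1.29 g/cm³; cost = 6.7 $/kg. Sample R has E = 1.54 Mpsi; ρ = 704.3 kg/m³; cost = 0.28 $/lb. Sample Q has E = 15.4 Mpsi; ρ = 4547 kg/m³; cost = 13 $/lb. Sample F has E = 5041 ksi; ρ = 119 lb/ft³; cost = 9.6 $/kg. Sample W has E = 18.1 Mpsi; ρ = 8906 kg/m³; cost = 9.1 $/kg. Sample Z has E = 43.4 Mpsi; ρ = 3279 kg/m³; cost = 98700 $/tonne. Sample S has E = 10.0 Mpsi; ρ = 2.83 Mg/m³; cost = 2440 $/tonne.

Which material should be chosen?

Putting every candidate on a common basis:
  sample C: E = 3.890 GPa, ρ = 1290 kg/m³, cost = 6.700 $/kg
  sample R: E = 10.62 GPa, ρ = 704.3 kg/m³, cost = 0.6173 $/kg
  sample Q: E = 106.2 GPa, ρ = 4547 kg/m³, cost = 28.66 $/kg
  sample F: E = 34.76 GPa, ρ = 1906 kg/m³, cost = 9.600 $/kg
  sample W: E = 124.8 GPa, ρ = 8906 kg/m³, cost = 9.100 $/kg
  sample Z: E = 299.2 GPa, ρ = 3279 kg/m³, cost = 98.70 $/kg
  sample S: E = 68.95 GPa, ρ = 2830 kg/m³, cost = 2.440 $/kg
  sample R: M = 24.4 MN·m per $
  sample S: M = 9.98 MN·m per $
  sample F: M = 1.90 MN·m per $
  sample W: M = 1.54 MN·m per $
  sample Z: M = 0.925 MN·m per $
  sample Q: M = 0.815 MN·m per $
  sample C: M = 0.450 MN·m per $
Highest index: sample R.

sample R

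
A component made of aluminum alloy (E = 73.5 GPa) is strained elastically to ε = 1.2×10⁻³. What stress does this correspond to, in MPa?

88.2 MPa

σ = E·ε = 73500 MPa × 1.2×10⁻³ = 88.2 MPa.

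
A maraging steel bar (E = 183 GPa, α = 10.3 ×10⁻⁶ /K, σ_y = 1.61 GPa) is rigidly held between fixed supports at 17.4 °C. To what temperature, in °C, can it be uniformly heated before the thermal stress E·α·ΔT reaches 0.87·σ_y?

761 °C

σ_y = 1.61 GPa = 1610 MPa.
E·α·ΔT = 1401 MPa ⇒ ΔT = 1401 / (183.0×10³ × 10.3×10⁻⁶) = 743.1 K.
T = 17.4 + 743.1 = 760.5 °C.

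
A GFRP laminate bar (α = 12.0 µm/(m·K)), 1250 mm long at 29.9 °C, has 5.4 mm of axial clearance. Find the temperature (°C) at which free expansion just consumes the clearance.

α·L₀·ΔT = 5.4 mm ⇒ ΔT = 5.4 / (12.0×10⁻⁶ × 1250.0) = 360.0 K.
T = 29.9 + 360.0 = 389.9 °C.

390 °C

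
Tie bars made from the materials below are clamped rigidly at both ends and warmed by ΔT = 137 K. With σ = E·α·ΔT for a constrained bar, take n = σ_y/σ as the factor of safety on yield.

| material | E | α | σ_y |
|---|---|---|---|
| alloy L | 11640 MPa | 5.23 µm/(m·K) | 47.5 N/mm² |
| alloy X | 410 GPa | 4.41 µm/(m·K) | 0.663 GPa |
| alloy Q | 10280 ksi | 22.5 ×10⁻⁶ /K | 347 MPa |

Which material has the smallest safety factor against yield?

In consistent units (E in GPa, α in ×10⁻⁶/K, σ_y in MPa):
  alloy L: E = 11.64, α = 5.23, σ_y = 47.50 → σ = 8.34 MPa, n = 5.70
  alloy X: E = 410.0, α = 4.41, σ_y = 663.0 → σ = 248 MPa, n = 2.68
  alloy Q: E = 70.88, α = 22.5, σ_y = 347.0 → σ = 218 MPa, n = 1.59
Alloy Q has the lowest safety factor, n = 1.59.

alloy Q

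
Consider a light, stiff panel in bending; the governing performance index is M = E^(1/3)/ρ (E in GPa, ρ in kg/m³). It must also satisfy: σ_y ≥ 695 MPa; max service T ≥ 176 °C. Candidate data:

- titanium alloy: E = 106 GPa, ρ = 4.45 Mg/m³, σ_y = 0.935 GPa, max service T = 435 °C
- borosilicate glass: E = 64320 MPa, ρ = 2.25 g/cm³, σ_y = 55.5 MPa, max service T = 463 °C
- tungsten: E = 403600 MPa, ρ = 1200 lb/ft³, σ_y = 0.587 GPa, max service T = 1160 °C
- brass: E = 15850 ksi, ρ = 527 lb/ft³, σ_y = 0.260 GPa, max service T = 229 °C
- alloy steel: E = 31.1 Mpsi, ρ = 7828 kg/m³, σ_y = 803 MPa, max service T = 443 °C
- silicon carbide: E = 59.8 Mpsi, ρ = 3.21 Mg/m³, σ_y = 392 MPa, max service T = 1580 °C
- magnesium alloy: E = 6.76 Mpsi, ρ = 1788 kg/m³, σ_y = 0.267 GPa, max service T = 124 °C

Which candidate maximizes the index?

titanium alloy

Screen on constraints: σ_y ≥ 695 MPa; max service T ≥ 176 °C. Survivors: titanium alloy, alloy steel.
Convert each candidate to consistent units, then evaluate M:
  titanium alloy: E = 106.0 GPa, ρ = 4450 kg/m³
  alloy steel: E = 214.4 GPa, ρ = 7828 kg/m³
  titanium alloy: M = 1.06×10⁻³
  alloy steel: M = 0.765×10⁻³
Highest index: titanium alloy.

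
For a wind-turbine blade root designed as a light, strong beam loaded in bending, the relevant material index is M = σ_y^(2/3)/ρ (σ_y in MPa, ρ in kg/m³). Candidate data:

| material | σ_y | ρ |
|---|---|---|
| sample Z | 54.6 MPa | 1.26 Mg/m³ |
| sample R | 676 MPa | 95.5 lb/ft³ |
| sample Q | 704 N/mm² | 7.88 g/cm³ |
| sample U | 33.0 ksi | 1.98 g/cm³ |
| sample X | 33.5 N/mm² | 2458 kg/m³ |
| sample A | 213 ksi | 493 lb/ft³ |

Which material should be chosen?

sample R

After converting to SI:
  sample Z: σ_y = 54.60 MPa, ρ = 1260 kg/m³
  sample R: σ_y = 676.0 MPa, ρ = 1530 kg/m³
  sample Q: σ_y = 704.0 MPa, ρ = 7880 kg/m³
  sample U: σ_y = 227.5 MPa, ρ = 1980 kg/m³
  sample X: σ_y = 33.50 MPa, ρ = 2458 kg/m³
  sample A: σ_y = 1469 MPa, ρ = 7897 kg/m³
  sample R: M = 50.4×10⁻³
  sample U: M = 18.8×10⁻³
  sample A: M = 16.4×10⁻³
  sample Z: M = 11.4×10⁻³
  sample Q: M = 10.0×10⁻³
  sample X: M = 4.23×10⁻³
Highest index: sample R.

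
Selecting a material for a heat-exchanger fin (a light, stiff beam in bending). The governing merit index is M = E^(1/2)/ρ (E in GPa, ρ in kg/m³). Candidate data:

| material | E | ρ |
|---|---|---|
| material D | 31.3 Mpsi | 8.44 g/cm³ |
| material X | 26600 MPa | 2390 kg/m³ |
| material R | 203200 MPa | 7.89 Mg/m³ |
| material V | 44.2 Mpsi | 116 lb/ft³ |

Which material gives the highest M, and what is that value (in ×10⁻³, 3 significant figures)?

Putting every candidate on a common basis:
  material D: E = 215.8 GPa, ρ = 8440 kg/m³
  material X: E = 26.60 GPa, ρ = 2390 kg/m³
  material R: E = 203.2 GPa, ρ = 7890 kg/m³
  material V: E = 304.7 GPa, ρ = 1858 kg/m³
  material V: M = 9.39×10⁻³
  material X: M = 2.16×10⁻³
  material R: M = 1.81×10⁻³
  material D: M = 1.74×10⁻³
Material V ranks first.

material V, M = 9.39×10⁻³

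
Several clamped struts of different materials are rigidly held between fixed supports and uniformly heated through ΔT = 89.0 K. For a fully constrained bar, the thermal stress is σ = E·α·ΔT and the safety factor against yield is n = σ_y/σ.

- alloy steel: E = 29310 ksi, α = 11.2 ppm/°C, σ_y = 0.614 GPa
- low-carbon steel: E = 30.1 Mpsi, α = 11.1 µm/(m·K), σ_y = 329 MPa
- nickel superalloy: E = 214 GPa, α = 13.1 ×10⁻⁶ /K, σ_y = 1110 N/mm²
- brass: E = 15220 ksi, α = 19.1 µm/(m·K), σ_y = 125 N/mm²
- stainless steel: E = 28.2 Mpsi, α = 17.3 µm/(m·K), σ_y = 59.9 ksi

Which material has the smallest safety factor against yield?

brass

Converting E to GPa, α to ×10⁻⁶/K, σ_y to MPa, then σ and n for each:
  alloy steel: E = 202.1, α = 11.2, σ_y = 614.0 → σ = 201 MPa, n = 3.05
  low-carbon steel: E = 207.5, α = 11.1, σ_y = 329.0 → σ = 205 MPa, n = 1.60
  nickel superalloy: E = 214.0, α = 13.1, σ_y = 1110 → σ = 250 MPa, n = 4.45
  brass: E = 104.9, α = 19.1, σ_y = 125.0 → σ = 178 MPa, n = 0.701
  stainless steel: E = 194.4, α = 17.3, σ_y = 413.0 → σ = 299 MPa, n = 1.38
Brass has the lowest safety factor, n = 0.701.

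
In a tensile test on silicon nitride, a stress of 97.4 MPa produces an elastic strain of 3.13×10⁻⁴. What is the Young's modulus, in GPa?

311 GPa

E = σ/ε = 97.4 MPa / 3.13×10⁻⁴ = 311200 MPa = 311 GPa.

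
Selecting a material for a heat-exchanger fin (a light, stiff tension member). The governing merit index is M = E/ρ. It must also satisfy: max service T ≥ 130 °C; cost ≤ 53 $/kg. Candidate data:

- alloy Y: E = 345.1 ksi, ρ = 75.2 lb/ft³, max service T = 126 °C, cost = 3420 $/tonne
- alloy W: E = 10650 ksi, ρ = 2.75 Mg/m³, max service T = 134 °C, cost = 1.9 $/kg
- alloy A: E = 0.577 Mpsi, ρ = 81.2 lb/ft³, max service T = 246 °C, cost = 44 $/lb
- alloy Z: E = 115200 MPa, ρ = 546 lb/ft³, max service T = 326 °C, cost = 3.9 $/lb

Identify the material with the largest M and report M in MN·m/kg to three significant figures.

alloy W, M = 26.7 MN·m/kg

Screen on constraints: max service T ≥ 130 °C; cost ≤ 53 $/kg. Survivors: alloy W, alloy Z.
In SI units:
  alloy W: E = 73.43 GPa, ρ = 2750 kg/m³
  alloy Z: E = 115.2 GPa, ρ = 8746 kg/m³
  alloy W: M = 26.7 MN·m/kg
  alloy Z: M = 13.2 MN·m/kg
The maximum is for alloy W.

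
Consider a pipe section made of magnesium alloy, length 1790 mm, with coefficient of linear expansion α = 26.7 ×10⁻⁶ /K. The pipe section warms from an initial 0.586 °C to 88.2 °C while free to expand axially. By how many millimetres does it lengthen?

4.19 mm

ΔT = 88.2 − 0.586 = 87.61 K.
ΔL = α·L₀·ΔT = 26.7×10⁻⁶ × 1790 mm × 87.61 K = 4.19 mm.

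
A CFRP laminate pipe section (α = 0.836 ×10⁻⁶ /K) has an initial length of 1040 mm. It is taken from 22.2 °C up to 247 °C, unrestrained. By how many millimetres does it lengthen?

0.195 mm

ΔT = 247 − 22.2 = 224.8 K.
ΔL = α·L₀·ΔT = 0.836×10⁻⁶ × 1040 mm × 224.8 K = 0.195 mm.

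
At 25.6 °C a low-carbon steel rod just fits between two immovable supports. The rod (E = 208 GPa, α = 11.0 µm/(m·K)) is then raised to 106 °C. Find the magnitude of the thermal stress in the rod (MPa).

ΔT = 80.40 K. Constrained thermal stress σ = E·α·ΔT = 208.0×10³ MPa × 11.0×10⁻⁶ × 80.40 = 184 MPa (compressive).

184 MPa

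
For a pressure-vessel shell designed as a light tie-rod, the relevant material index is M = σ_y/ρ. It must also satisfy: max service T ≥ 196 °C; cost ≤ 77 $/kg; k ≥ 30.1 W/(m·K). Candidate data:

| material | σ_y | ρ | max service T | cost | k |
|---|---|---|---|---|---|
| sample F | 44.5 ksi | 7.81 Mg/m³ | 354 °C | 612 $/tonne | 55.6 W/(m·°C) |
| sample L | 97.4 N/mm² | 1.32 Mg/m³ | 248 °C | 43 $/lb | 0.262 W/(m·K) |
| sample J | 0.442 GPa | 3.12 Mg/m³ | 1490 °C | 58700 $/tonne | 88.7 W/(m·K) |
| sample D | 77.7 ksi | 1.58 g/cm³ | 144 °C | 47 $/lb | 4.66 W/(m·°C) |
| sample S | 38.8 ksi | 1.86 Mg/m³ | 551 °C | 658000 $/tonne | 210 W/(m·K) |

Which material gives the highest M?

Screen on constraints: max service T ≥ 196 °C; cost ≤ 77 $/kg; k ≥ 30.1 W/(m·K). Survivors: sample F, sample J.
After converting to SI:
  sample F: σ_y = 306.8 MPa, ρ = 7810 kg/m³
  sample J: σ_y = 442.0 MPa, ρ = 3120 kg/m³
  sample J: M = 142 kN·m/kg
  sample F: M = 39.3 kN·m/kg
The maximum is for sample J.

sample J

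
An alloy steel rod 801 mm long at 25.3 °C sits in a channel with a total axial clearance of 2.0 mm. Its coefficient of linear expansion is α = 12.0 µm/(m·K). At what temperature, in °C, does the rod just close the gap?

α·L₀·ΔT = 2.0 mm ⇒ ΔT = 2.0 / (12.0×10⁻⁶ × 801.0) = 208.1 K.
T = 25.3 + 208.1 = 233.4 °C.

233 °C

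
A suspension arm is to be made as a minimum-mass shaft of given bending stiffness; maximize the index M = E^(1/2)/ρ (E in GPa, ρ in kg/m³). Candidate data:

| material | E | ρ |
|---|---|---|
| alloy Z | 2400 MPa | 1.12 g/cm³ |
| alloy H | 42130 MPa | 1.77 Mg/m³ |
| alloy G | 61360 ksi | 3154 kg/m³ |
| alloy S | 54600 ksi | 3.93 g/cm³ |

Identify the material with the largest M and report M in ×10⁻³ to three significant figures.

alloy G, M = 6.52×10⁻³

Normalizing units and computing the index:
  alloy Z: E = 2.400 GPa, ρ = 1120 kg/m³
  alloy H: E = 42.13 GPa, ρ = 1770 kg/m³
  alloy G: E = 423.1 GPa, ρ = 3154 kg/m³
  alloy S: E = 376.5 GPa, ρ = 3930 kg/m³
  alloy G: M = 6.52×10⁻³
  alloy S: M = 4.94×10⁻³
  alloy H: M = 3.67×10⁻³
  alloy Z: M = 1.38×10⁻³
Highest index: alloy G.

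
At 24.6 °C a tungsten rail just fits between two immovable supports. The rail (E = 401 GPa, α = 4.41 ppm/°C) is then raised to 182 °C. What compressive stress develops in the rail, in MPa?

278 MPa

ΔT = 157.4 K. Constrained thermal stress σ = E·α·ΔT = 401.0×10³ MPa × 4.41×10⁻⁶ × 157.4 = 278 MPa (compressive).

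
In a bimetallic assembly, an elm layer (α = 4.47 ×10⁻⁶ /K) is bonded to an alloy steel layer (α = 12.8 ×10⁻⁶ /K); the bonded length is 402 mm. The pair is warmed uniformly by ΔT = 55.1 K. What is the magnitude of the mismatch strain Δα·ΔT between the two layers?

4.59×10⁻⁴

Δα = |4.47 − 12.8|×10⁻⁶/K = 8.33×10⁻⁶/K.
Mismatch strain = Δα·ΔT = 8.33×10⁻⁶ × 55.1 = 4.59×10⁻⁴.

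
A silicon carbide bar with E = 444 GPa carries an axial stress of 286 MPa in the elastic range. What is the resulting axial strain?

ε = σ/E = 286 / 444000 = 6.44×10⁻⁴.

6.44×10⁻⁴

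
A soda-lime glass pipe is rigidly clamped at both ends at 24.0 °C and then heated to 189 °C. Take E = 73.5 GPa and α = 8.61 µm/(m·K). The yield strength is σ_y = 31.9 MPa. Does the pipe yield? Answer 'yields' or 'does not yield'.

ΔT = 165.0 K. Constrained thermal stress σ = E·α·ΔT = 73.50×10³ MPa × 8.61×10⁻⁶ × 165.0 = 104 MPa (compressive).
Compare to σ_y = 31.9 MPa: σ ≥ σ_y, so it yields.

yields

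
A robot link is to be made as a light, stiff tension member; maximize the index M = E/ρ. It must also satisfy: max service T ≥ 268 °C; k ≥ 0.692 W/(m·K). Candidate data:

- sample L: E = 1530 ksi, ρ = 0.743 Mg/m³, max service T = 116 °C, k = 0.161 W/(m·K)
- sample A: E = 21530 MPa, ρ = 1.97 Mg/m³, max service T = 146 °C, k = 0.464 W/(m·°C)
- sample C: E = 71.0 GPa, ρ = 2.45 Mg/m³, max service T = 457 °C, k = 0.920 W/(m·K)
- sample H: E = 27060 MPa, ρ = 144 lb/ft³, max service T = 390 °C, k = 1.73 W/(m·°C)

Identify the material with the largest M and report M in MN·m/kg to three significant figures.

sample C, M = 29.0 MN·m/kg

Screen on constraints: max service T ≥ 268 °C; k ≥ 0.692 W/(m·K). Survivors: sample C, sample H.
In SI units:
  sample C: E = 71.00 GPa, ρ = 2450 kg/m³
  sample H: E = 27.06 GPa, ρ = 2307 kg/m³
  sample C: M = 29.0 MN·m/kg
  sample H: M = 11.7 MN·m/kg
Sample C ranks first.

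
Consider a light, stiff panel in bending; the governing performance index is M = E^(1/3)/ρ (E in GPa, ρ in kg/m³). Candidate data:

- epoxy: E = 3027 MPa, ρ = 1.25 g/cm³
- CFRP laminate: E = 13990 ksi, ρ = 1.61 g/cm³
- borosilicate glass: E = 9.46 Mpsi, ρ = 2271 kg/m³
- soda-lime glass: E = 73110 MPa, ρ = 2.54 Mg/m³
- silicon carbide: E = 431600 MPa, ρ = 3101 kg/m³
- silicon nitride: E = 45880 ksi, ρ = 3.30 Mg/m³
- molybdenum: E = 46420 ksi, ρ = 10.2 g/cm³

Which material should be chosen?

Normalizing units and computing the index:
  epoxy: E = 3.027 GPa, ρ = 1250 kg/m³
  CFRP laminate: E = 96.46 GPa, ρ = 1610 kg/m³
  borosilicate glass: E = 65.22 GPa, ρ = 2271 kg/m³
  soda-lime glass: E = 73.11 GPa, ρ = 2540 kg/m³
  silicon carbide: E = 431.6 GPa, ρ = 3101 kg/m³
  silicon nitride: E = 316.3 GPa, ρ = 3300 kg/m³
  molybdenum: E = 320.1 GPa, ρ = 10200 kg/m³
  CFRP laminate: M = 2.85×10⁻³
  silicon carbide: M = 2.44×10⁻³
  silicon nitride: M = 2.06×10⁻³
  borosilicate glass: M = 1.77×10⁻³
  soda-lime glass: M = 1.65×10⁻³
  epoxy: M = 1.16×10⁻³
  molybdenum: M = 0.671×10⁻³
Highest index: CFRP laminate.

CFRP laminate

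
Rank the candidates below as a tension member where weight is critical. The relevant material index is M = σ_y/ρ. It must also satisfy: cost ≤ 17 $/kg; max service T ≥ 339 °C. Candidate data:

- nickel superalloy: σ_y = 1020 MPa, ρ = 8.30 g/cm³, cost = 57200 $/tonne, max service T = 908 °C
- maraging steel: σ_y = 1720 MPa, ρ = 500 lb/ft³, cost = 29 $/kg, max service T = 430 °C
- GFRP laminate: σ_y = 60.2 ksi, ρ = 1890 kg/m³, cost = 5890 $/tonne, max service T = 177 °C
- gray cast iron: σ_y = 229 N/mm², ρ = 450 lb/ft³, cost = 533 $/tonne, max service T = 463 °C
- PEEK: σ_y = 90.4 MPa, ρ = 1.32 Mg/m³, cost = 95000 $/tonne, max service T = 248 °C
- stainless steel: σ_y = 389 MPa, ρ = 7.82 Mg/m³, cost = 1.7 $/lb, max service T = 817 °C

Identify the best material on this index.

Screen on constraints: cost ≤ 17 $/kg; max service T ≥ 339 °C. Survivors: gray cast iron, stainless steel.
Convert each candidate to consistent units, then evaluate M:
  gray cast iron: σ_y = 229.0 MPa, ρ = 7208 kg/m³
  stainless steel: σ_y = 389.0 MPa, ρ = 7820 kg/m³
  stainless steel: M = 49.7 kN·m/kg
  gray cast iron: M = 31.8 kN·m/kg
Stainless steel ranks first.

stainless steel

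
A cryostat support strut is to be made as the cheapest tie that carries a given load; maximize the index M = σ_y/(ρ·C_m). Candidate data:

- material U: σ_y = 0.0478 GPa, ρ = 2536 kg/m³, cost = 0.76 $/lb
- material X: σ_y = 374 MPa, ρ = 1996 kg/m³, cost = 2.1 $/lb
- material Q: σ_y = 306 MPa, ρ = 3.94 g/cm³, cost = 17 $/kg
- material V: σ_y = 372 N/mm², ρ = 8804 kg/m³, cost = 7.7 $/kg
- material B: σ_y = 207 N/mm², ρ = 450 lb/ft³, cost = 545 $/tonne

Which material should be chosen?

Convert each candidate to consistent units, then evaluate M:
  material U: σ_y = 47.80 MPa, ρ = 2536 kg/m³, cost = 1.675 $/kg
  material X: σ_y = 374.0 MPa, ρ = 1996 kg/m³, cost = 4.630 $/kg
  material Q: σ_y = 306.0 MPa, ρ = 3940 kg/m³, cost = 17.00 $/kg
  material V: σ_y = 372.0 MPa, ρ = 8804 kg/m³, cost = 7.700 $/kg
  material B: σ_y = 207.0 MPa, ρ = 7208 kg/m³, cost = 0.5450 $/kg
  material B: M = 52.7 kN·m per $
  material X: M = 40.5 kN·m per $
  material U: M = 11.2 kN·m per $
  material V: M = 5.49 kN·m per $
  material Q: M = 4.57 kN·m per $
Highest index: material B.

material B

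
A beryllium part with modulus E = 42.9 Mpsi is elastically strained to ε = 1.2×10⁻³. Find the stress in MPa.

355 MPa

E = 42.9 Mpsi = 295.8 GPa.
σ = E·ε = 295800 MPa × 1.2×10⁻³ = 355 MPa.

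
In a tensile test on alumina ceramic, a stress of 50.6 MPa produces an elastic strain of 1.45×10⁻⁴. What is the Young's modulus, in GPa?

349 GPa

E = σ/ε = 50.6 MPa / 1.45×10⁻⁴ = 349000 MPa = 349 GPa.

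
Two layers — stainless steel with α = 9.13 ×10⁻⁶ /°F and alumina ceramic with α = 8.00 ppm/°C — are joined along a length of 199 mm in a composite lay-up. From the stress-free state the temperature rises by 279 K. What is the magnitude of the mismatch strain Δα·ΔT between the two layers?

2.35×10⁻³

stainless steel: α = 9.13×10⁻⁶/°F × 9/5 = 16.4×10⁻⁶/K.
Δα = |16.4 − 8.00|×10⁻⁶/K = 8.43×10⁻⁶/K.
Mismatch strain = Δα·ΔT = 8.43×10⁻⁶ × 279.0 = 2.35×10⁻³.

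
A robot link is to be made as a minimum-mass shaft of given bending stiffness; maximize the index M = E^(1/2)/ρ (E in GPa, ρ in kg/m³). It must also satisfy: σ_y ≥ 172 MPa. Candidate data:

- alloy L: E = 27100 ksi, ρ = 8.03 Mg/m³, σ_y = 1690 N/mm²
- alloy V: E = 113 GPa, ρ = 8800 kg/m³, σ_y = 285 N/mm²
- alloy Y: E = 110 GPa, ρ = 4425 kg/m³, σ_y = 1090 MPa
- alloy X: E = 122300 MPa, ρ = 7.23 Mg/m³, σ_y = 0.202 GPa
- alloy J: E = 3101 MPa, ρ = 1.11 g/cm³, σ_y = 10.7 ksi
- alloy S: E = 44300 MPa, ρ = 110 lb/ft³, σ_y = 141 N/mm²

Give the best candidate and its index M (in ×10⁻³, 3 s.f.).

Screen on constraints: σ_y ≥ 172 MPa. Survivors: alloy L, alloy V, alloy Y, alloy X.
Convert each candidate to consistent units, then evaluate M:
  alloy L: E = 186.8 GPa, ρ = 8030 kg/m³
  alloy V: E = 113.0 GPa, ρ = 8800 kg/m³
  alloy Y: E = 110.0 GPa, ρ = 4425 kg/m³
  alloy X: E = 122.3 GPa, ρ = 7230 kg/m³
  alloy Y: M = 2.37×10⁻³
  alloy L: M = 1.70×10⁻³
  alloy X: M = 1.53×10⁻³
  alloy V: M = 1.21×10⁻³
Highest index: alloy Y.

alloy Y, M = 2.37×10⁻³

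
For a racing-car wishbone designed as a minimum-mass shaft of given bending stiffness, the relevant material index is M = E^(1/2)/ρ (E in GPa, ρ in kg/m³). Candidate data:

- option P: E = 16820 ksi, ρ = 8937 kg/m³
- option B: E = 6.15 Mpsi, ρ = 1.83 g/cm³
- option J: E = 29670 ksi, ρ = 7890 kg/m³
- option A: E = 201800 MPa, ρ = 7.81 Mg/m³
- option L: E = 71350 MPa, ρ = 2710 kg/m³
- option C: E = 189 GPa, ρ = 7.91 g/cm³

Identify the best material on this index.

option B

Putting every candidate on a common basis:
  option P: E = 116.0 GPa, ρ = 8937 kg/m³
  option B: E = 42.40 GPa, ρ = 1830 kg/m³
  option J: E = 204.6 GPa, ρ = 7890 kg/m³
  option A: E = 201.8 GPa, ρ = 7810 kg/m³
  option L: E = 71.35 GPa, ρ = 2710 kg/m³
  option C: E = 189.0 GPa, ρ = 7910 kg/m³
  option B: M = 3.56×10⁻³
  option L: M = 3.12×10⁻³
  option A: M = 1.82×10⁻³
  option J: M = 1.81×10⁻³
  option C: M = 1.74×10⁻³
  option P: M = 1.20×10⁻³
Option B has the largest M.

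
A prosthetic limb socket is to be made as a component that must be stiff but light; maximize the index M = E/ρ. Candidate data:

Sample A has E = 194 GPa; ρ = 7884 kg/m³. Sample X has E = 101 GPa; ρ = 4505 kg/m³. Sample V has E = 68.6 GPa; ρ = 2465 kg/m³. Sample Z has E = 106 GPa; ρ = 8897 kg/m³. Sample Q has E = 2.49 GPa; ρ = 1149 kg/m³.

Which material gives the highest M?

sample V

Evaluate M for each candidate:
  sample V: M = 27.8 MN·m/kg
  sample A: M = 24.6 MN·m/kg
  sample X: M = 22.4 MN·m/kg
  sample Z: M = 11.9 MN·m/kg
  sample Q: M = 2.17 MN·m/kg
Highest index: sample V.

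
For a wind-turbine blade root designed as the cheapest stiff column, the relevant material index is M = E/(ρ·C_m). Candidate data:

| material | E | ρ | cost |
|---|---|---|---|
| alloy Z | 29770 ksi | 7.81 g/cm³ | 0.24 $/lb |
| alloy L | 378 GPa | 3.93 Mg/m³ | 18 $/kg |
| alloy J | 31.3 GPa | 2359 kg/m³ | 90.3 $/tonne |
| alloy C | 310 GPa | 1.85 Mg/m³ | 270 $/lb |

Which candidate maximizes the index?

alloy J

Convert each candidate to consistent units, then evaluate M:
  alloy Z: E = 205.3 GPa, ρ = 7810 kg/m³, cost = 0.5291 $/kg
  alloy L: E = 378.0 GPa, ρ = 3930 kg/m³, cost = 18.00 $/kg
  alloy J: E = 31.30 GPa, ρ = 2359 kg/m³, cost = 0.09030 $/kg
  alloy C: E = 310.0 GPa, ρ = 1850 kg/m³, cost = 595.2 $/kg
  alloy J: M = 147 MN·m per $
  alloy Z: M = 49.7 MN·m per $
  alloy L: M = 5.34 MN·m per $
  alloy C: M = 0.282 MN·m per $
Highest index: alloy J.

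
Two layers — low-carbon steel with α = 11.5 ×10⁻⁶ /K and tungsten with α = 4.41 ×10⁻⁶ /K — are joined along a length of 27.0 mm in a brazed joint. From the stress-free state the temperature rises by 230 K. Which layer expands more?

low-carbon steel

α(low-carbon steel) = 11.5×10⁻⁶/K vs α(tungsten) = 4.41×10⁻⁶/K.
Higher α expands more for the same ΔT: low-carbon steel.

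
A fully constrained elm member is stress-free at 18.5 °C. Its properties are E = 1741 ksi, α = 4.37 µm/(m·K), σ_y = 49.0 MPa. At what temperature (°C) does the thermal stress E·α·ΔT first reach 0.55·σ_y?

532 °C

E = 1741 ksi = 12.00 GPa.
E·α·ΔT = 26.95 MPa ⇒ ΔT = 26.95 / (12.00×10³ × 4.37×10⁻⁶) = 513.8 K.
T = 18.5 + 513.8 = 532.3 °C.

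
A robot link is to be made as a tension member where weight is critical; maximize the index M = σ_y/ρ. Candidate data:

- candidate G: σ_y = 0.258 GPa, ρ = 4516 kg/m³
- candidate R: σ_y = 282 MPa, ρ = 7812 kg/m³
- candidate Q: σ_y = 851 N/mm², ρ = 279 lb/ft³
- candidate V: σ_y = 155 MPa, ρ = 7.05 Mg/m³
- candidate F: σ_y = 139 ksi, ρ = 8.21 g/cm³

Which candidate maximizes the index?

candidate Q

In SI units:
  candidate G: σ_y = 258.0 MPa, ρ = 4516 kg/m³
  candidate R: σ_y = 282.0 MPa, ρ = 7812 kg/m³
  candidate Q: σ_y = 851.0 MPa, ρ = 4469 kg/m³
  candidate V: σ_y = 155.0 MPa, ρ = 7050 kg/m³
  candidate F: σ_y = 958.4 MPa, ρ = 8210 kg/m³
  candidate Q: M = 190 kN·m/kg
  candidate F: M = 117 kN·m/kg
  candidate G: M = 57.1 kN·m/kg
  candidate R: M = 36.1 kN·m/kg
  candidate V: M = 22.0 kN·m/kg
Highest index: candidate Q.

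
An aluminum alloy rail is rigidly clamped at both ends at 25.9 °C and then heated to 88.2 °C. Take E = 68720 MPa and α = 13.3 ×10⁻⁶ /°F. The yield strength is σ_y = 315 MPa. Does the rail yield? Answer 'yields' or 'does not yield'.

does not yield

E = 68720 MPa = 68.72 GPa.
α = 13.3×10⁻⁶/°F × 9/5 = 23.9×10⁻⁶/K.
ΔT = 62.30 K. Constrained thermal stress σ = E·α·ΔT = 68.72×10³ MPa × 23.9×10⁻⁶ × 62.30 = 102 MPa (compressive).
Compare to σ_y = 315 MPa: σ < σ_y, so it does not yield.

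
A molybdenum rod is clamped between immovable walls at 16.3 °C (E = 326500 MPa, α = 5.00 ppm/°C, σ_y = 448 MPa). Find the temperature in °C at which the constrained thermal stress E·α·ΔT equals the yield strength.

E = 326500 MPa = 326.5 GPa.
E·α·ΔT = 448.0 MPa ⇒ ΔT = 448.0 / (326.5×10³ × 5.00×10⁻⁶) = 274.4 K.
T = 16.3 + 274.4 = 290.7 °C.

291 °C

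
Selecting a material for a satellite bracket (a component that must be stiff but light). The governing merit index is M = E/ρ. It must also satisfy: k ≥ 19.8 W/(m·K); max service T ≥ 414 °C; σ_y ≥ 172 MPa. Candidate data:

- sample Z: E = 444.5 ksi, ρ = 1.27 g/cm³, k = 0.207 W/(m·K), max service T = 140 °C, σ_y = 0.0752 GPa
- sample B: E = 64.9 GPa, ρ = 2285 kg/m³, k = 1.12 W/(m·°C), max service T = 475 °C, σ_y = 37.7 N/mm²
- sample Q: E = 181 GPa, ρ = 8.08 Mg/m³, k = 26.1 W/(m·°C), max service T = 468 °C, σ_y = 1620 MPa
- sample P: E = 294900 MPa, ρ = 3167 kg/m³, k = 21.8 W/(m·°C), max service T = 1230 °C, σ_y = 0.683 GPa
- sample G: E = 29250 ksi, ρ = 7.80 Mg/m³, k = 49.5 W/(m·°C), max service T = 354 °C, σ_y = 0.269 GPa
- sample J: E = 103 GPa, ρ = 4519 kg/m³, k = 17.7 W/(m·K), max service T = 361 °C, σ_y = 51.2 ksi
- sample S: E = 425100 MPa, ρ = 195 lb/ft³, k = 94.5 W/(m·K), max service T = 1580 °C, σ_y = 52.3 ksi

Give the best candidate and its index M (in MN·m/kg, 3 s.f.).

Screen on constraints: k ≥ 19.8 W/(m·K); max service T ≥ 414 °C; σ_y ≥ 172 MPa. Survivors: sample Q, sample P, sample S.
Normalizing units and computing the index:
  sample Q: E = 181.0 GPa, ρ = 8080 kg/m³
  sample P: E = 294.9 GPa, ρ = 3167 kg/m³
  sample S: E = 425.1 GPa, ρ = 3124 kg/m³
  sample S: M = 136 MN·m/kg
  sample P: M = 93.1 MN·m/kg
  sample Q: M = 22.4 MN·m/kg
Sample S ranks first.

sample S, M = 136 MN·m/kg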